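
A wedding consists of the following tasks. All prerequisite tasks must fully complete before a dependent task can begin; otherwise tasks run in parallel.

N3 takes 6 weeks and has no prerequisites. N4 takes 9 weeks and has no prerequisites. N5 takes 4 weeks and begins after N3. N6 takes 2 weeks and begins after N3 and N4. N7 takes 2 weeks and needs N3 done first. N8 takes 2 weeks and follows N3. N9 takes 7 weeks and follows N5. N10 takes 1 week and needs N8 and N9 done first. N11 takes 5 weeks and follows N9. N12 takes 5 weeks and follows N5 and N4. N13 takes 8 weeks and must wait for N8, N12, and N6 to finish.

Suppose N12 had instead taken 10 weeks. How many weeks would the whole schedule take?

As given, the longest chain is N3→N5→N12→N13 = 6+4+5+8 = 23, so the finish is 23 weeks.
N12 lies on that path, so at 10 weeks the path becomes 28 weeks.
That remains the longest chain; total 28 weeks.

28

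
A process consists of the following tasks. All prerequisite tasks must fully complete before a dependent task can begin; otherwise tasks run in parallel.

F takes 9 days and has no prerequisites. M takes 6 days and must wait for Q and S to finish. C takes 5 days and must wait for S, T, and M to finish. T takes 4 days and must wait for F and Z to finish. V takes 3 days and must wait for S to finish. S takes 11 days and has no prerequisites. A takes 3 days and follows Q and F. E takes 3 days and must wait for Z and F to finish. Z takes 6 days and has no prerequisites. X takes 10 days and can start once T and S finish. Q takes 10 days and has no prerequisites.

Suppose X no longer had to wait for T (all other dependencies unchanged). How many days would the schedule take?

With the dependency in place, F→T→X = 9+4+10 = 23 sets the finish at 23 days.
Without T→X, X's earliest start moves from 13 to 11.
After: S→M→C = 11+6+5 = 22 → 22 days.

22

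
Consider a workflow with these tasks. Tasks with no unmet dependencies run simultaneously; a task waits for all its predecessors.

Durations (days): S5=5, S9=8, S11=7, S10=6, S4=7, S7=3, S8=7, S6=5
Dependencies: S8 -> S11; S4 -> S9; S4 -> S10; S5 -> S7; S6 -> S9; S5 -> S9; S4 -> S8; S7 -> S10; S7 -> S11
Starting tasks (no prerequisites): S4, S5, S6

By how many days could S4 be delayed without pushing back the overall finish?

S4→S8→S11 = 7+7+7 = 21 sets the makespan at 21 days.
S4 finishes as early as 7 and must finish by 7.
So S4 can slip 7 − 7 = 0 days.

0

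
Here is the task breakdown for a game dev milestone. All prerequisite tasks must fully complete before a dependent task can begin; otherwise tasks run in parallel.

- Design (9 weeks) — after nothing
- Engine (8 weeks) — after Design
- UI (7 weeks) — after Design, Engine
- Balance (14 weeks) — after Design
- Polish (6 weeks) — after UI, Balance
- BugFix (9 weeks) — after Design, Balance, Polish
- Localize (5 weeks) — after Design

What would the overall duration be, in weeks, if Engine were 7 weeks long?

Actual critical path: Design→Engine→UI→Polish→BugFix = 9+8+7+6+9 = 39 ⇒ 39 weeks.
Engine is on the critical path; changing it to 7 makes that path 38 weeks.
No other chain overtakes it, so the finish is 38 weeks.

38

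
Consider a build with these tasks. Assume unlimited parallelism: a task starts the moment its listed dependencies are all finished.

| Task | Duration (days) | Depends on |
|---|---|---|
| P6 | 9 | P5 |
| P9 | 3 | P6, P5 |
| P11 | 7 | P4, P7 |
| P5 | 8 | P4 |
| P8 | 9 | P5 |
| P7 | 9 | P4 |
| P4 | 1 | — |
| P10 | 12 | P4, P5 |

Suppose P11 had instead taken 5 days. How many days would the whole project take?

21

Critical path before the change: P4→P5→P6→P9 = 1+8+9+3 = 21 giving 21 days.
P11 is off the critical path — its longest chain is 17 days, giving 4 of slack.
The critical path is still P4→P5→P6→P9; finish is now 21 days.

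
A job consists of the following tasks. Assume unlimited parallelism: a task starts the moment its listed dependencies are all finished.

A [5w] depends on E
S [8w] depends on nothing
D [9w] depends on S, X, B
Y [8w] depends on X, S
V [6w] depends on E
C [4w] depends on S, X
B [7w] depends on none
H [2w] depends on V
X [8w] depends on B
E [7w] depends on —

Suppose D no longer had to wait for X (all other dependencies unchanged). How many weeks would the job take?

23

With the dependency in place, B→X→D = 7+8+9 = 24 sets the finish at 24 weeks.
Without X→D, D's earliest start moves from 15 to 8.
New critical path: B→X→Y = 7+8+8 = 23 ⇒ 23 weeks.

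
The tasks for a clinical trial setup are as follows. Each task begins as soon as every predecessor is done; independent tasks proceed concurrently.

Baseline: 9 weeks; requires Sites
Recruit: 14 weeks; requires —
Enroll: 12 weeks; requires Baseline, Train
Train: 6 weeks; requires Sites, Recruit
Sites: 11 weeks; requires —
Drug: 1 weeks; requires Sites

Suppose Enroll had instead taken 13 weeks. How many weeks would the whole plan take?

33

Baseline: Sites→Baseline→Enroll = 11+9+12 = 32 → 32 weeks.
Enroll is on the critical path; changing it to 13 makes that path 33 weeks.
That remains the longest chain; total 33 weeks.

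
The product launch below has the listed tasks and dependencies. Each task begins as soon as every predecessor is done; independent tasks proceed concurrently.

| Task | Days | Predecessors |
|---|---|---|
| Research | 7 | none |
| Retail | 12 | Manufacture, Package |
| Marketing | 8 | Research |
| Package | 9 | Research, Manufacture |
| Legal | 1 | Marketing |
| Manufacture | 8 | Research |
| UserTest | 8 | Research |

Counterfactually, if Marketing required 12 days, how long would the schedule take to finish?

As given, the longest chain is Research→Manufacture→Package→Retail = 7+8+9+12 = 36, so the finish is 36 days.
Marketing has 20 days of float (longest path through it is 16).
No other chain overtakes it, so the finish is 36 days.

36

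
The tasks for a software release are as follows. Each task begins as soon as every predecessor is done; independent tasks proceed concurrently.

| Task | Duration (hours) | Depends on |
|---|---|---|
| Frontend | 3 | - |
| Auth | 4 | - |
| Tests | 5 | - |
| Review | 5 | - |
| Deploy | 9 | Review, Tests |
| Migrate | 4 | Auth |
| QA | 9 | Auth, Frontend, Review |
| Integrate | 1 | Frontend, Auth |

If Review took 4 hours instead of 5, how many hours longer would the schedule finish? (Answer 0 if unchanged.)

Actual critical path: Review→Deploy = 5+9 = 14 ⇒ 14 hours.
Review lies on that path, so at 4 hours the path becomes 13 hours.
Now Tests→Deploy = 5+9 = 14 is longest, so the finish becomes 14 hours.
Change in finish: 14 − 14 = +0 hours.

0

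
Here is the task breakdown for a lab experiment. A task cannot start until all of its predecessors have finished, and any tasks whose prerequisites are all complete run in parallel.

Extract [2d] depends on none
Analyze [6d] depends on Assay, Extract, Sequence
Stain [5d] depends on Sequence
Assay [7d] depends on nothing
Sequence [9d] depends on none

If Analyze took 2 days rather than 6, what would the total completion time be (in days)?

The binding path is Sequence→Analyze = 9+6 = 15; finish at 15 days.
Analyze is on the critical path; changing it to 2 makes that path 11 days.
New critical path: Sequence→Stain = 9+5 = 14 ⇒ 14 days.

14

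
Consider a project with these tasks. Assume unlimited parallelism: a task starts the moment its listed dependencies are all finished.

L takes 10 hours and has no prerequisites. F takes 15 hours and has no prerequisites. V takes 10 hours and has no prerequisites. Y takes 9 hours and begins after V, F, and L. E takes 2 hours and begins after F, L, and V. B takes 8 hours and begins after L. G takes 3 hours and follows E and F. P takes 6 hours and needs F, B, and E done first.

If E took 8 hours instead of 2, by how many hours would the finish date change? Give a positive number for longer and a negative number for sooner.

Baseline: L→B→P = 10+8+6 = 24 → 24 hours.
E has 1 hour of float (longest path through it is 23).
Now F→E→P = 15+8+6 = 29 is longest, so the finish becomes 29 hours.
Change in finish: 29 − 24 = +5 hours.

5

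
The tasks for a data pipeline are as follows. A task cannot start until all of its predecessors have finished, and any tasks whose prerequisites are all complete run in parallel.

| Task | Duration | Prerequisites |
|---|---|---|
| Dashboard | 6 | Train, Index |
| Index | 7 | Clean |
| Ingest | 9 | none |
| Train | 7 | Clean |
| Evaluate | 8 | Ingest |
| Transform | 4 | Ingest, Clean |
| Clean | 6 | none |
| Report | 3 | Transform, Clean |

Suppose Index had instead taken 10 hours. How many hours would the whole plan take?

Critical path before the change: Clean→Index→Dashboard = 6+7+6 = 19 giving 19 hours.
Index lies on that path, so at 10 hours the path becomes 22 hours.
That remains the longest chain; total 22 hours.

22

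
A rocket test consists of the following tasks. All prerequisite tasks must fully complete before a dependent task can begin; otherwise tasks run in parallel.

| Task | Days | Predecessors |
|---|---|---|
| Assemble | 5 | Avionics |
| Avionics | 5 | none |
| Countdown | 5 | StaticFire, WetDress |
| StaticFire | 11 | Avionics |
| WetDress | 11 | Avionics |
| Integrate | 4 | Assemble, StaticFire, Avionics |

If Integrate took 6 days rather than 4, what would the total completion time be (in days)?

Critical path before the change: Avionics→WetDress→Countdown = 5+11+5 = 21 giving 21 days.
The longest path through Integrate is only 20 days, so Integrate has float 1.
New critical path: Avionics→StaticFire→Integrate = 5+11+6 = 22 ⇒ 22 days.

22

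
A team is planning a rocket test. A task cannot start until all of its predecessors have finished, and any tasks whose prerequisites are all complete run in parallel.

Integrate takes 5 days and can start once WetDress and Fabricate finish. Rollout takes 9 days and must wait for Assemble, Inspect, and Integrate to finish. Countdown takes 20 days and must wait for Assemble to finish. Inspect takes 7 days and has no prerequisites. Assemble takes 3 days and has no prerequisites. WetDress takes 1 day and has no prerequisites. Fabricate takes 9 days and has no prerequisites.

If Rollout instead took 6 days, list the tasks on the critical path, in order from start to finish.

Assemble, Countdown

Baseline: Fabricate→Integrate→Rollout = 9+5+9 = 23 → 23 days.
Rollout is on the critical path; changing it to 6 makes that path 20 days.
Now Assemble→Countdown = 3+20 = 23 is longest, so the finish becomes 23 days.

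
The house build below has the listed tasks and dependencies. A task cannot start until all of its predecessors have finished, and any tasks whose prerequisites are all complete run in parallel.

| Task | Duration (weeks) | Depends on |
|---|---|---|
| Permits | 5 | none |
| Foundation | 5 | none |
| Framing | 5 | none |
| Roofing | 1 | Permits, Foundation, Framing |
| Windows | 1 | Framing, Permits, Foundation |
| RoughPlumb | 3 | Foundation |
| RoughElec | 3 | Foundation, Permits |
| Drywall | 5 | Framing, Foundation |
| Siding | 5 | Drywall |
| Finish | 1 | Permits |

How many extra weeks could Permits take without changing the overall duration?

7

The longest chain is Foundation→Drywall→Siding = 5+5+5 = 15; overall finish 15 weeks.
Longest path through Permits: 8 weeks (earliest finish 5, latest finish 12).
Slack of Permits = 7 − 0 = 7 weeks.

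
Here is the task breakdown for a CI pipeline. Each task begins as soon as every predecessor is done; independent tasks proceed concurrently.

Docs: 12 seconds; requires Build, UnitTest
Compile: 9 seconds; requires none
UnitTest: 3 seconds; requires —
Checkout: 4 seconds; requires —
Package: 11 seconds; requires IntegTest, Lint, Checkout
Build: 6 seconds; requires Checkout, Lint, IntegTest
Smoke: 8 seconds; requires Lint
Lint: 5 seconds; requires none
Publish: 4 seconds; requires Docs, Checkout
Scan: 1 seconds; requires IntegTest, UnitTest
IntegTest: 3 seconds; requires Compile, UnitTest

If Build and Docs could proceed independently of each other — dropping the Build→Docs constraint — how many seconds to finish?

With the dependency in place, Compile→IntegTest→Build→Docs→Publish = 9+3+6+12+4 = 34 sets the finish at 34 seconds.
Without Build→Docs, Docs's earliest start moves from 18 to 3.
The longest chain is now Compile→IntegTest→Package = 9+3+11 = 23, so the CI pipeline takes 23 seconds.

23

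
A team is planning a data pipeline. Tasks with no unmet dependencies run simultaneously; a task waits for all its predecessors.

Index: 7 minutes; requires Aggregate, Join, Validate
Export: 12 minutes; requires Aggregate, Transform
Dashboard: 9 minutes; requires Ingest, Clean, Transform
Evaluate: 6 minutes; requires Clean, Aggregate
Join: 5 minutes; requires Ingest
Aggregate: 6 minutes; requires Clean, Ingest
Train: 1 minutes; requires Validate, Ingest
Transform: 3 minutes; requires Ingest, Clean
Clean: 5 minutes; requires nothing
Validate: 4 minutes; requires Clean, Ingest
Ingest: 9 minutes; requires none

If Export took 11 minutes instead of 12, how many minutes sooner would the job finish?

Actual critical path: Ingest→Aggregate→Export = 9+6+12 = 27 ⇒ 27 minutes.
Export lies on that path, so at 11 minutes the path becomes 26 minutes.
That remains the longest chain; total 26 minutes.
Change in finish: 26 − 27 = -1 minutes.

1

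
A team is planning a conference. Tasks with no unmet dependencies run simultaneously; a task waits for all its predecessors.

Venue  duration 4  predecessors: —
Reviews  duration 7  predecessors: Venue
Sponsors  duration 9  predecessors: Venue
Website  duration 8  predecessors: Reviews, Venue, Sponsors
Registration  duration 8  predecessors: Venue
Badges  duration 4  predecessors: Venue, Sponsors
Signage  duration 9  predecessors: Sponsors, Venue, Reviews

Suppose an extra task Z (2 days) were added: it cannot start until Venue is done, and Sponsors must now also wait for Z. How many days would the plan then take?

Originally the plan takes 22 days.
With Z inserted, Sponsors now waits for max(Venue, Z).
New critical path: Venue→Z→Sponsors→Signage = 4+2+9+9 = 24 ⇒ 24 days.

24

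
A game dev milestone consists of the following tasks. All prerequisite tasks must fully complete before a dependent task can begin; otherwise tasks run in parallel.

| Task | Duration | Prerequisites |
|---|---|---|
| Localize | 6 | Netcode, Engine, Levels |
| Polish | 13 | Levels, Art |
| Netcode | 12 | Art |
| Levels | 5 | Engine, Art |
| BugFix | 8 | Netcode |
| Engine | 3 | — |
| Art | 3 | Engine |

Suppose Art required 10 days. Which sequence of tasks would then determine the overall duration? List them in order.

Actual critical path: Engine→Art→Netcode→BugFix = 3+3+12+8 = 26 ⇒ 26 days.
Since Art is critical, the +7 change carries straight to that chain (now 33 days).
No other chain overtakes it, so the finish is 33 days.

Engine, Art, Netcode, BugFix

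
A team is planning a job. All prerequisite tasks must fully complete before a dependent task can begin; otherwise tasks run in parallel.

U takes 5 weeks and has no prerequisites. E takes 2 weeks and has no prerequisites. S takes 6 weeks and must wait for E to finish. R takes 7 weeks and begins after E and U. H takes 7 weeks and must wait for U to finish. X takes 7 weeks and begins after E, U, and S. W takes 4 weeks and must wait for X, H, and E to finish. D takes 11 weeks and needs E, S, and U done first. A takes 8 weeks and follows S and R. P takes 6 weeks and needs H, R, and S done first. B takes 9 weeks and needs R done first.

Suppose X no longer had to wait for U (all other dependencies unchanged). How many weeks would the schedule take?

Before: longest chain U→R→B = 5+7+9 = 21, finish 21.
Dropping U→X doesn't change X's earliest start (8); another predecessor still binds.
The longest chain is now U→R→B = 5+7+9 = 21, so the schedule takes 21 weeks.

21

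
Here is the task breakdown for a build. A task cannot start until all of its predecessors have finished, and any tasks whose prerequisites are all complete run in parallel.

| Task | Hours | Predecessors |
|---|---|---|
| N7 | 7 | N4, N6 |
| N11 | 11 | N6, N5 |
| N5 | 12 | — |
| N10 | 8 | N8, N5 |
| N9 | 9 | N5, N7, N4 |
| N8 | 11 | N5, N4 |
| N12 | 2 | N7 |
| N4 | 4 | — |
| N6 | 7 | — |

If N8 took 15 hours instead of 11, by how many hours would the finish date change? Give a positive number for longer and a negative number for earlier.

Baseline: N5→N8→N10 = 12+11+8 = 31 → 31 hours.
N8 lies on that path, so at 15 hours the path becomes 35 hours.
That remains the longest chain; total 35 hours.
Change in finish: 35 − 31 = +4 hours.

4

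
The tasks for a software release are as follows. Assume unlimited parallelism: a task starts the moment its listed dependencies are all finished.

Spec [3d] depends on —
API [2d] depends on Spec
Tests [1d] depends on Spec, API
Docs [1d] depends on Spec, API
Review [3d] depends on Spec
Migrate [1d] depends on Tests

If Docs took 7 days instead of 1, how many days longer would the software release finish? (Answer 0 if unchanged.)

As given, the longest chain is Spec→API→Tests→Migrate = 3+2+1+1 = 7, so the finish is 7 days.
Docs is off the critical path — its longest chain is 6 days, giving 1 of slack.
The binding chain switches to Spec→API→Docs = 3+2+7 = 12; finish 12 days.
Change in finish: 12 − 7 = +5 days.

5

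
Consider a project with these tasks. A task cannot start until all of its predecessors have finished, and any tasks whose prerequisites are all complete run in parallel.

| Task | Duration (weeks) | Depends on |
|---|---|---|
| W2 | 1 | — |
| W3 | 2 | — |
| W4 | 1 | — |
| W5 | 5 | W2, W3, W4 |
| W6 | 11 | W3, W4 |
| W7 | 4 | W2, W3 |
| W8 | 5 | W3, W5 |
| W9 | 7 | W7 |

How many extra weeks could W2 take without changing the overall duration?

1

W3→W6 = 2+11 = 13 sets the makespan at 13 weeks.
The longest chain containing W2 totals 12 weeks.
Slack of W2 = 1 − 0 = 1 week.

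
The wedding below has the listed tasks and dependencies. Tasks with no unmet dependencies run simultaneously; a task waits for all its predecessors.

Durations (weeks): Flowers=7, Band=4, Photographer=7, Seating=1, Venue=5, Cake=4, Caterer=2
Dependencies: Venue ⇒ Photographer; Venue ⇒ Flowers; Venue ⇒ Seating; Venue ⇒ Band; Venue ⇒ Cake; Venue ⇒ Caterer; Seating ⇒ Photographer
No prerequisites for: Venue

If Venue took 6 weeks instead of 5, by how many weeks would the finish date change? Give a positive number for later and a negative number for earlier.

Critical path before the change: Venue→Seating→Photographer = 5+1+7 = 13 giving 13 weeks.
Venue is on the critical path; changing it to 6 makes that path 14 weeks.
No other chain overtakes it, so the finish is 14 weeks.
Change in finish: 14 − 13 = +1 weeks.

1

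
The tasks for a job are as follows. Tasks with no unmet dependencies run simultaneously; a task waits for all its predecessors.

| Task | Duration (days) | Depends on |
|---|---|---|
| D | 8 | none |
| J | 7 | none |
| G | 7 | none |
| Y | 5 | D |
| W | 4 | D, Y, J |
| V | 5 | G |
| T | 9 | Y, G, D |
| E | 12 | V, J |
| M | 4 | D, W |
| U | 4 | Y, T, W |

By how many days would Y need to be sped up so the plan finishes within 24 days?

Current finish: 26 days; target: 24.
Y is on every critical path, so each day cut from Y cuts the finish by one (this holds down to a finish of 24).
Need 26 − 24 = 2 days off Y → Y becomes 3 days, finish becomes 24.

2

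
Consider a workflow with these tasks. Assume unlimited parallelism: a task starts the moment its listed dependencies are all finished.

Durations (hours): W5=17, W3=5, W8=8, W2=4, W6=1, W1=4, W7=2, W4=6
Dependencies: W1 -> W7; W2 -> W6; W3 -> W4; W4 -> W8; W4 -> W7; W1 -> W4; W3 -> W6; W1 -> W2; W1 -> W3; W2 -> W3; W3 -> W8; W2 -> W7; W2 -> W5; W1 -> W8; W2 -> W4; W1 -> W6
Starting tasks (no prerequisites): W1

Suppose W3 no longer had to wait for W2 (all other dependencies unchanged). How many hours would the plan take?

25

Before: longest chain W1→W2→W3→W4→W8 = 4+4+5+6+8 = 27, finish 27.
Without W2→W3, W3's earliest start moves from 8 to 4.
New critical path: W1→W2→W5 = 4+4+17 = 25 ⇒ 25 hours.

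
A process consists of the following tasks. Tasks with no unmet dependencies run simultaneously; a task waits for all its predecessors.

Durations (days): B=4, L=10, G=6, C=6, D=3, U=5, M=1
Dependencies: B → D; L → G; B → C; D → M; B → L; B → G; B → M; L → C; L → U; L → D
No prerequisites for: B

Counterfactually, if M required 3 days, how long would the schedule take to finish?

20

As given, the longest chain is B→L→G = 4+10+6 = 20, so the finish is 20 days.
M has 2 days of float (longest path through it is 18).
No other chain overtakes it, so the finish is 20 days.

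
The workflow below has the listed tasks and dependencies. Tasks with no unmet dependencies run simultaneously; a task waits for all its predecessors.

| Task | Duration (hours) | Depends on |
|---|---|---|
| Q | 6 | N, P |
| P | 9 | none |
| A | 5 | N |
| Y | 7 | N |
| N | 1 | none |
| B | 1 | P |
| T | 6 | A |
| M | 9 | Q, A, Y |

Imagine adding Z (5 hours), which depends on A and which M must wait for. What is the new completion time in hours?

24

Originally the plan takes 24 hours.
With Z inserted, M now waits for max(Q, A, Y, Z).
New critical path: P→Q→M = 9+6+9 = 24 ⇒ 24 hours.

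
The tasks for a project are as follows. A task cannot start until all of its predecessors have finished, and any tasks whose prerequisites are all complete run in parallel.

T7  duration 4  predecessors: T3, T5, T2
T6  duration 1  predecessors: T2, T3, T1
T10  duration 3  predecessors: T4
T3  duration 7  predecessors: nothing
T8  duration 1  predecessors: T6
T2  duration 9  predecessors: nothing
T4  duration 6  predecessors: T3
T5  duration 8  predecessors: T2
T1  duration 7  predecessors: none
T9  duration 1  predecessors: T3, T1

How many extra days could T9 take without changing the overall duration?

The longest chain is T2→T5→T7 = 9+8+4 = 21; overall finish 21 days.
Longest path through T9: 8 days (earliest finish 8, latest finish 21).
So T9 can slip 21 − 8 = 13 days.

13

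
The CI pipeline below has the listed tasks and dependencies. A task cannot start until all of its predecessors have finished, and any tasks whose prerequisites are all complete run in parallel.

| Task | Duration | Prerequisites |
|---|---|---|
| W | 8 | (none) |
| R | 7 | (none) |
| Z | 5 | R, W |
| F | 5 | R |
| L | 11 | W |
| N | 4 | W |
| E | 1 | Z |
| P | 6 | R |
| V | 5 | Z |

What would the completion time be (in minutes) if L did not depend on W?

Original critical path: W→L = 8+11 = 19 ⇒ 19 minutes.
Without W→L, L's earliest start moves from 8 to 0.
New critical path: W→Z→V = 8+5+5 = 18 ⇒ 18 minutes.

18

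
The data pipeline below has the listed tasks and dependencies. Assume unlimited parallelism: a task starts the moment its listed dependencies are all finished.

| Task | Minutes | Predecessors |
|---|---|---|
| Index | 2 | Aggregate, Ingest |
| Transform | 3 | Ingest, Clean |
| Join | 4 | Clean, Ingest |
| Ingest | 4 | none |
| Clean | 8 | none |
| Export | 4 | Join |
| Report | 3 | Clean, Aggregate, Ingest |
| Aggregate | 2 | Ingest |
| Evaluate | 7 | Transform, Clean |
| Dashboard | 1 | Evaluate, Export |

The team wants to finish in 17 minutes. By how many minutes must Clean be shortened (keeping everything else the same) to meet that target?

Current finish: 19 minutes; target: 17.
Clean is on every critical path, so each minute cut from Clean cuts the finish by one (this holds down to a finish of 15).
Need 19 − 17 = 2 minutes off Clean → Clean becomes 6 minutes, finish becomes 17.

2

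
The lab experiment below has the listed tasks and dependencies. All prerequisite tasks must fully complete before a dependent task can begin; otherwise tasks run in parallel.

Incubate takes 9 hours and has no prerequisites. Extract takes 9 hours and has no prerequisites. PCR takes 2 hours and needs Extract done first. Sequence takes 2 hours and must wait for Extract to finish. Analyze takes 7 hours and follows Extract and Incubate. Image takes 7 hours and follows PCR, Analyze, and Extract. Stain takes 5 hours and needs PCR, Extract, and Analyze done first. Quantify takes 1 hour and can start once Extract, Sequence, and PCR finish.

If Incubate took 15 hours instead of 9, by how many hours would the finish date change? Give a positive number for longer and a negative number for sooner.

Actual critical path: Incubate→Analyze→Image = 9+7+7 = 23 ⇒ 23 hours.
Incubate is on the critical path; changing it to 15 makes that path 29 hours.
No other chain overtakes it, so the finish is 29 hours.
Change in finish: 29 − 23 = +6 hours.

6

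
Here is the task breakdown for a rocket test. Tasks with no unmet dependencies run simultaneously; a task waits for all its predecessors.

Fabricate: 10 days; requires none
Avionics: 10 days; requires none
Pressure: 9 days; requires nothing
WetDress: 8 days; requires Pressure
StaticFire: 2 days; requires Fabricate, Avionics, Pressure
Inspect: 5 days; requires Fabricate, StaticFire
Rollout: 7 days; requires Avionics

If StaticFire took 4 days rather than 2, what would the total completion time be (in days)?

19

As given, the longest chain is Fabricate→StaticFire→Inspect = 10+2+5 = 17, so the finish is 17 days.
Since StaticFire is critical, the +2 change carries straight to that chain (now 19 days).
The critical path is still Fabricate→StaticFire→Inspect; finish is now 19 days.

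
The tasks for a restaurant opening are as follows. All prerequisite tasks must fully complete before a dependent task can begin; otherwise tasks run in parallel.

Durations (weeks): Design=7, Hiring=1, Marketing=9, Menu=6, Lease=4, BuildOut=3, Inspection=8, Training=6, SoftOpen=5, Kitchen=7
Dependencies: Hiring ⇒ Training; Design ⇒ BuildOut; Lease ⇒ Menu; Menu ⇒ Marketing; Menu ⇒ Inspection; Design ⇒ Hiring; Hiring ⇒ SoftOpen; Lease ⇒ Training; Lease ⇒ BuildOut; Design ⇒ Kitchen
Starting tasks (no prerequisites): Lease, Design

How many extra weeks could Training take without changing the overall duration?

5

Lease→Menu→Marketing = 4+6+9 = 19 sets the makespan at 19 weeks.
The longest chain containing Training totals 14 weeks.
So Training can slip 19 − 14 = 5 weeks.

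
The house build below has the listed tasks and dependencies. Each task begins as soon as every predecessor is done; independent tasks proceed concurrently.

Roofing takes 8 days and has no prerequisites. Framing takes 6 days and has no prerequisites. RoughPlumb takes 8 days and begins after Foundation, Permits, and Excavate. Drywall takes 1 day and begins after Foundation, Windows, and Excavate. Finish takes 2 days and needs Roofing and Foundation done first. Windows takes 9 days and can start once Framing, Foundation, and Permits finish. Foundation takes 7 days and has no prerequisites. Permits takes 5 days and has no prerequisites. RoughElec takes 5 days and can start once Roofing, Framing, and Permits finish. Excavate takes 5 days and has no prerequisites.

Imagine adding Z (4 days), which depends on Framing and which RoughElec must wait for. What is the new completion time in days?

17

Originally the house build takes 17 days.
With Z inserted, RoughElec now waits for max(Roofing, Framing, Permits, Z).
New critical path: Foundation→Windows→Drywall = 7+9+1 = 17 ⇒ 17 days.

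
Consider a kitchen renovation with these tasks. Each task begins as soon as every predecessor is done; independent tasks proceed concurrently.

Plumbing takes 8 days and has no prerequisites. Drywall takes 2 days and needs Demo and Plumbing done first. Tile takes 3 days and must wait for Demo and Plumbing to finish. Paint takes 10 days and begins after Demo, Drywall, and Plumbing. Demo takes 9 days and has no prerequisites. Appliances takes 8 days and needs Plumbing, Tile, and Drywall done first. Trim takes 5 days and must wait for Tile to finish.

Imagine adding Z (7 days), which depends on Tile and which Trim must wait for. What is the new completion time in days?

Originally the kitchen renovation takes 21 days.
With Z inserted, Trim now waits for max(Tile, Z).
New critical path: Demo→Tile→Z→Trim = 9+3+7+5 = 24 ⇒ 24 days.

24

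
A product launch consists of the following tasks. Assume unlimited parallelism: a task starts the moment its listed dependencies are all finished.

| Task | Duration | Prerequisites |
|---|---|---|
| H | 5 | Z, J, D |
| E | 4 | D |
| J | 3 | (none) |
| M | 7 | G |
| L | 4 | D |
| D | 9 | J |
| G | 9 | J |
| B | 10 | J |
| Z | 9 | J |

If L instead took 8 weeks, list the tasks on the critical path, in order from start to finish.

The binding path is J→G→M = 3+9+7 = 19; finish at 19 weeks.
L has 3 weeks of float (longest path through it is 16).
Now J→D→L = 3+9+8 = 20 is longest, so the finish becomes 20 weeks.

J, D, L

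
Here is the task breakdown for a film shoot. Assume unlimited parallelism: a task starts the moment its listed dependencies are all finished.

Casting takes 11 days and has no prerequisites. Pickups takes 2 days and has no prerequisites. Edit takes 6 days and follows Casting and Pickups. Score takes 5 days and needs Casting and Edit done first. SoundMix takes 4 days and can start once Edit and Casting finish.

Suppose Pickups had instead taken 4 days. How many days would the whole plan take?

The binding path is Casting→Edit→Score = 11+6+5 = 22; finish at 22 days.
Pickups has 9 days of float (longest path through it is 13).
No other chain overtakes it, so the finish is 22 days.

22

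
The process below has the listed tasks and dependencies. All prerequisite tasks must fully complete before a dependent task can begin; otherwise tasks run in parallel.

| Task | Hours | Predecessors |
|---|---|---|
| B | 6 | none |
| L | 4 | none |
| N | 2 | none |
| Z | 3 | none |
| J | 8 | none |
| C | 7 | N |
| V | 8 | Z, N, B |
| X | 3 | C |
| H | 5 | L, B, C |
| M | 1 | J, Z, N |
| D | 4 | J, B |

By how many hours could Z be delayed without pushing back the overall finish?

Critical path: B→V = 6+8 = 14, so the finish is 14 hours.
Longest path through Z: 11 hours (earliest finish 3, latest finish 6).
So Z can slip 6 − 3 = 3 hours.

3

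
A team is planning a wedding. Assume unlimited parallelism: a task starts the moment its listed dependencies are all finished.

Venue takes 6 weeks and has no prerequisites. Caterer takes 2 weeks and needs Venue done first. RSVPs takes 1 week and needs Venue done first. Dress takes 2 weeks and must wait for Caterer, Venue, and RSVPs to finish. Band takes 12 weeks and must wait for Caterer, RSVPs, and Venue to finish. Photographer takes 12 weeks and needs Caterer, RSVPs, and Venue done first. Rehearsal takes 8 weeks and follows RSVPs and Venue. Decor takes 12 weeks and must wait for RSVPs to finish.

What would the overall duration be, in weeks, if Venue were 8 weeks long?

The binding path is Venue→Caterer→Band = 6+2+12 = 20; finish at 20 weeks.
Since Venue is critical, the +2 change carries straight to that chain (now 22 weeks).
That remains the longest chain; total 22 weeks.

22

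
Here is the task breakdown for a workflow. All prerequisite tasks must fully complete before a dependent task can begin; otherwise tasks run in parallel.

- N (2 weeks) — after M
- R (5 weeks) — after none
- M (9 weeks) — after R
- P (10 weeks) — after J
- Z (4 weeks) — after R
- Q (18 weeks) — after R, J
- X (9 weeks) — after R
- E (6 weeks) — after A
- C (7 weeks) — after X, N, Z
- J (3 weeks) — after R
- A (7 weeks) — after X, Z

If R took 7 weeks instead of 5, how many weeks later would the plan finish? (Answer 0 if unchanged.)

2

The binding path is R→X→A→E = 5+9+7+6 = 27; finish at 27 weeks.
R is on the critical path; changing it to 7 makes that path 29 weeks.
That remains the longest chain; total 29 weeks.
Change in finish: 29 − 27 = +2 weeks.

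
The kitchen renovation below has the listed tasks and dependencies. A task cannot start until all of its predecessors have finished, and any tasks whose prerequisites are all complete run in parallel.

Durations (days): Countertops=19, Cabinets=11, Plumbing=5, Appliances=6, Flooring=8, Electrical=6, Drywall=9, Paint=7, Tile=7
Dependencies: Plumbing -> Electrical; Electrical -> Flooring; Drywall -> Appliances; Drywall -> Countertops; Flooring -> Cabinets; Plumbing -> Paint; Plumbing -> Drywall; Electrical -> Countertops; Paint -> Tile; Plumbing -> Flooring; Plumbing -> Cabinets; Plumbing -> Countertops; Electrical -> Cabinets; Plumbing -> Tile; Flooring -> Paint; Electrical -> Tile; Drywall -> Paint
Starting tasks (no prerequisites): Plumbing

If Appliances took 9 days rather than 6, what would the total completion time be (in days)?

Critical path before the change: Plumbing→Electrical→Flooring→Paint→Tile = 5+6+8+7+7 = 33 giving 33 days.
Appliances has 13 days of float (longest path through it is 20).
No other chain overtakes it, so the finish is 33 days.

33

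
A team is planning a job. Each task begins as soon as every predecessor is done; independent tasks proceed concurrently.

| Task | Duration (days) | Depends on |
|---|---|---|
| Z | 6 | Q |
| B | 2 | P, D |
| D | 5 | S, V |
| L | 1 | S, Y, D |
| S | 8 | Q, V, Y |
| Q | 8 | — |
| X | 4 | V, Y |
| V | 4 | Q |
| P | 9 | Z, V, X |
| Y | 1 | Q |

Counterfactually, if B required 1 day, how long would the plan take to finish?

Critical path before the change: Q→V→S→D→B = 8+4+8+5+2 = 27 giving 27 days.
B lies on that path, so at 1 day the path becomes 26 days.
The binding chain switches to Q→V→S→D→L = 8+4+8+5+1 = 26; finish 26 days.

26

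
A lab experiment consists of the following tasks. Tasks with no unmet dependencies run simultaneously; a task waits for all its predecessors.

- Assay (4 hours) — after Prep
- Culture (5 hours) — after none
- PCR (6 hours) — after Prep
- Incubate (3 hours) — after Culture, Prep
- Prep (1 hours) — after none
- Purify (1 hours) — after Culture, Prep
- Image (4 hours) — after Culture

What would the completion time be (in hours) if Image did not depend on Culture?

8

Before: longest chain Culture→Image = 5+4 = 9, finish 9.
Without Culture→Image, Image's earliest start moves from 5 to 0.
New critical path: Culture→Incubate = 5+3 = 8 ⇒ 8 hours.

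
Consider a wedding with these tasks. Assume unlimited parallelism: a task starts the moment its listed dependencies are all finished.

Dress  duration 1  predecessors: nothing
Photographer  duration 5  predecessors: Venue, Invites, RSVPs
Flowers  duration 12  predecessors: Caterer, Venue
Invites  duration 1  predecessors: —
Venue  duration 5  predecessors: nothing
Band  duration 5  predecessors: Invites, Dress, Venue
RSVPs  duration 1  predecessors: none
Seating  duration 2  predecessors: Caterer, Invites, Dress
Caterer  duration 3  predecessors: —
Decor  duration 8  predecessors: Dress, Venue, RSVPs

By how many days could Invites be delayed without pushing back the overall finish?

Venue→Flowers = 5+12 = 17 sets the makespan at 17 days.
The longest chain containing Invites totals 6 days.
So Invites can slip 12 − 1 = 11 days.

11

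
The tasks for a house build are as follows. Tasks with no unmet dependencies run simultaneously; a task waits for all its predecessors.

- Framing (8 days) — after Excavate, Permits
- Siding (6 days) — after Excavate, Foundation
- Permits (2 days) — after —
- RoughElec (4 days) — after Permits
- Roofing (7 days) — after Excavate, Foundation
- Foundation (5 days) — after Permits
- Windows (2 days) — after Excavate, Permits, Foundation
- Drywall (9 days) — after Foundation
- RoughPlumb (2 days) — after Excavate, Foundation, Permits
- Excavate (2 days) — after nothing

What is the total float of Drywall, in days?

Permits→Foundation→Drywall = 2+5+9 = 16 sets the makespan at 16 days.
Longest path through Drywall: 16 days (earliest finish 16, latest finish 16).
So Drywall can slip 16 − 16 = 0 days.

0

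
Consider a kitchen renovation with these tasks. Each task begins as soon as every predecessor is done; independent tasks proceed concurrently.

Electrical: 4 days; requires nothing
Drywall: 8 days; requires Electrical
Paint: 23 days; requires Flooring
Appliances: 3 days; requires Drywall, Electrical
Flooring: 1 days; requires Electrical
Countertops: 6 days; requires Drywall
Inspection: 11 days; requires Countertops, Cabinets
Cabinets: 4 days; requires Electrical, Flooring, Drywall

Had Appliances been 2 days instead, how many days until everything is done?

29

Critical path before the change: Electrical→Drywall→Countertops→Inspection = 4+8+6+11 = 29 giving 29 days.
Appliances has 14 days of float (longest path through it is 15).
That remains the longest chain; total 29 days.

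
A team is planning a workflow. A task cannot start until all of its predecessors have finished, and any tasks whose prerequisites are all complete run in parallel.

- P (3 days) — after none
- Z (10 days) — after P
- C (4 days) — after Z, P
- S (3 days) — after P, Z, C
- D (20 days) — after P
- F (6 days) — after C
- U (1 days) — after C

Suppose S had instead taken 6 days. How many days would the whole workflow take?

The binding path is P→Z→C→F = 3+10+4+6 = 23; finish at 23 days.
S is off the critical path — its longest chain is 20 days, giving 3 of slack.
New critical path: P→Z→C→S = 3+10+4+6 = 23 ⇒ 23 days.

23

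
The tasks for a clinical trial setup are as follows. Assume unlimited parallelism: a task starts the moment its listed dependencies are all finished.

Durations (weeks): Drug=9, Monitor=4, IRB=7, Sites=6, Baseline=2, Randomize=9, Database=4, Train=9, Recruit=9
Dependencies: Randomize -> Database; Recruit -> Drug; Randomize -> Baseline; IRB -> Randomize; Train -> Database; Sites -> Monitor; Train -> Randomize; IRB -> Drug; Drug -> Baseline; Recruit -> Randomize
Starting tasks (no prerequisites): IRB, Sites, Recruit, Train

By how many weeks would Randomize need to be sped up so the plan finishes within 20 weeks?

2

Current finish: 22 weeks; target: 20.
Randomize is on every critical path, so each week cut from Randomize cuts the finish by one (this holds down to a finish of 20).
Need 22 − 20 = 2 weeks off Randomize → Randomize becomes 7 weeks, finish becomes 20.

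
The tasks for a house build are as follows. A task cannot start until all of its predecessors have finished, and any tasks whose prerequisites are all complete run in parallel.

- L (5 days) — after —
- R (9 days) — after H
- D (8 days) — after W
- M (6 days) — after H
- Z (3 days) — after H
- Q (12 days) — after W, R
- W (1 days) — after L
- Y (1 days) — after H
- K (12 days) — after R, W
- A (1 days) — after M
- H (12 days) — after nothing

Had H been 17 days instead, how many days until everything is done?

38

The binding path is H→R→K = 12+9+12 = 33; finish at 33 days.
H is on the critical path; changing it to 17 makes that path 38 days.
The critical path is still H→R→K; finish is now 38 days.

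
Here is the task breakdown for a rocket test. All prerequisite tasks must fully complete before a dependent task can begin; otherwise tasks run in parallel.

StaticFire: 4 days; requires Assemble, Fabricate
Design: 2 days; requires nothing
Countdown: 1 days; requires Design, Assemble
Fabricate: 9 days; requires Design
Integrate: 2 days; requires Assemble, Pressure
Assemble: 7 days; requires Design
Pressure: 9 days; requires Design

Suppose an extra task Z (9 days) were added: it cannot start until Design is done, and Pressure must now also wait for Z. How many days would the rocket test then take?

Originally the rocket test takes 15 days.
With Z inserted, Pressure now waits for max(Design, Z).
New critical path: Design→Z→Pressure→Integrate = 2+9+9+2 = 22 ⇒ 22 days.

22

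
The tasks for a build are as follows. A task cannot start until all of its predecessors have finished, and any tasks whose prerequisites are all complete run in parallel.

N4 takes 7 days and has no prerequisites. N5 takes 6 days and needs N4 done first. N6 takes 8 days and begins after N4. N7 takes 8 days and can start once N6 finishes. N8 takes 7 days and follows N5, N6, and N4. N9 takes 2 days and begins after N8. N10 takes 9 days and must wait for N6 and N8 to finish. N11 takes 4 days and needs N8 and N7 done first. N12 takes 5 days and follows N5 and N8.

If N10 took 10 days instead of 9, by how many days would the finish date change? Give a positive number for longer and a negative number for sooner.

Baseline: N4→N6→N8→N10 = 7+8+7+9 = 31 → 31 days.
N10 is on the critical path; changing it to 10 makes that path 32 days.
That remains the longest chain; total 32 days.
Change in finish: 32 − 31 = +1 days.

1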